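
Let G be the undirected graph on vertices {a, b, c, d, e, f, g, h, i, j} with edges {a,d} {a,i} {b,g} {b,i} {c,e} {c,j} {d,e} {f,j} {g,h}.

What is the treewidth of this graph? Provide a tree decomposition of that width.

Treewidth 1.
One optimal decomposition is:
Bags: B1 = {f, j}  B2 = {c, j}  B3 = {c, e}  B4 = {d, e}  B5 = {a, d}  B6 = {a, i}  B7 = {b, i}  B8 = {b, g}  B9 = {g, h}
Tree: B1–B2, B2–B3, B3–B4, B4–B5, B5–B6, B6–B7, B7–B8, B8–B9

The largest bag has 2 vertices, giving width 1; this decomposition certifies tw(G) ≤ 1. Any graph with an edge has treewidth ≥ 1, and G has the edge f–j. Therefore the treewidth is 1.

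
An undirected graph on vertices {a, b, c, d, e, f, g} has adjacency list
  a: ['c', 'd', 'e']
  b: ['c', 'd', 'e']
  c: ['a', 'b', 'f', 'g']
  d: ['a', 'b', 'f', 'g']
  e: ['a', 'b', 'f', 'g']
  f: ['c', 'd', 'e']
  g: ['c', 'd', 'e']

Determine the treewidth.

3

A width-3 tree decomposition is:
Bags: B1 = {c, d, e, f}  B2 = {c, d, e, g}  B3 = {b, c, d, e}  B4 = {a, c, d, e}
Tree: B1–B2, B2–B3, B3–B4
The largest bag has 4 vertices, giving width 3; this decomposition certifies tw(G) ≤ 3. For the lower bound: the 4 vertex sets {e,f}, {c,g}, {d}, {b} are disjoint, each induces a connected subgraph, and every pair is joined by at least one edge of G. Contracting each set to a single vertex therefore yields K_{4} as a minor, and since treewidth is minor-monotone, tw(G) ≥ tw(K_{4}) = 3. Hence tw(G) = 3 exactly.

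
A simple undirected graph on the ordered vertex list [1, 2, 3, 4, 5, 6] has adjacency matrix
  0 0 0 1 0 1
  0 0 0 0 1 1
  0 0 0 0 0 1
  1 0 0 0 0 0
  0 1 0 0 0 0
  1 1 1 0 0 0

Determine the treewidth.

A width-1 tree decomposition is:
Bags: B1 = {3, 6}  B2 = {1, 6}  B3 = {2, 6}  B4 = {1, 4}  B5 = {2, 5}
Tree: B1–B2, B1–B3, B2–B4, B3–B5
Every bag has size at most 2, so the width is 2 − 1 = 1 and tw(G) ≤ 1. Any graph with an edge has treewidth ≥ 1, and G has the edge 6–3. Hence tw(G) = 1 exactly.

1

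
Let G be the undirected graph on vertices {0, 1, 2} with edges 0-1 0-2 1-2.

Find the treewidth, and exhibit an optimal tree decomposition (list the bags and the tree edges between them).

A single bag containing all 3 vertices is trivially a valid decomposition of width 2. Conversely, {0, 1, 2} is a clique of size 3, and the vertices of any clique must share a bag in every tree decomposition; so some bag has ≥ 3 vertices and tw(G) ≥ 2. Combining the bounds, tw(G) = 2.

Treewidth 2.
One such decomposition:
Bags: B1 = {0, 1, 2}
Tree: (single bag)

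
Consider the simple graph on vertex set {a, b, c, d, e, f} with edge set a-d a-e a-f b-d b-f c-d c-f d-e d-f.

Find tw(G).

A width-2 tree decomposition is:
Bags: B1 = {c, d, f}  B2 = {a, d, f}  B3 = {a, d, e}  B4 = {b, d, f}
Tree: B1–B2, B2–B3, B2–B4
The largest bag has 3 vertices, giving width 2; this decomposition certifies tw(G) ≤ 2. Conversely, {a, d, e} is a clique of size 3, and the vertices of any clique must share a bag in every tree decomposition; so some bag has ≥ 3 vertices and tw(G) ≥ 2. Combining the bounds, tw(G) = 2.

2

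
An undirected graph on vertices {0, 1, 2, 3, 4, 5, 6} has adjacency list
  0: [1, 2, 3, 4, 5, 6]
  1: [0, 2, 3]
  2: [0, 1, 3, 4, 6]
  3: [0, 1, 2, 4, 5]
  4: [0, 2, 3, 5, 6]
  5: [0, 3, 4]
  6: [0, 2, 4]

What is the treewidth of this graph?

3

A width-3 tree decomposition is:
Bags: B1 = {0, 2, 3, 4}  B2 = {0, 2, 4, 6}  B3 = {0, 1, 2, 3}  B4 = {0, 3, 4, 5}
Tree: B1–B2, B1–B3, B1–B4
The largest bag has 4 vertices, giving width 3; this decomposition certifies tw(G) ≤ 3. For the lower bound, the 4 vertices {0, 1, 2, 3} are pairwise adjacent, and any tree decomposition puts a clique entirely inside one bag — forcing width ≥ 3. Hence tw(G) = 3 exactly.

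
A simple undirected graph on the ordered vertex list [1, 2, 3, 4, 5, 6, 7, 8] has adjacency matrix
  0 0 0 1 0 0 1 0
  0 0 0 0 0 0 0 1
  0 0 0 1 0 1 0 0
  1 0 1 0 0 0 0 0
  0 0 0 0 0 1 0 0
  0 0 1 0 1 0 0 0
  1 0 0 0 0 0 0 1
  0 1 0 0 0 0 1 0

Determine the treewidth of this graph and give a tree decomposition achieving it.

The largest bag has 2 vertices, giving width 1; this decomposition certifies tw(G) ≤ 1. Any graph with an edge has treewidth ≥ 1, and G has the edge 5–6. Hence tw(G) = 1 exactly.

Treewidth 1.
One optimal decomposition is:
Bags: B1 = {5, 6}  B2 = {3, 6}  B3 = {3, 4}  B4 = {1, 4}  B5 = {1, 7}  B6 = {7, 8}  B7 = {2, 8}
Tree: B1–B2, B2–B3, B3–B4, B4–B5, B5–B6, B6–B7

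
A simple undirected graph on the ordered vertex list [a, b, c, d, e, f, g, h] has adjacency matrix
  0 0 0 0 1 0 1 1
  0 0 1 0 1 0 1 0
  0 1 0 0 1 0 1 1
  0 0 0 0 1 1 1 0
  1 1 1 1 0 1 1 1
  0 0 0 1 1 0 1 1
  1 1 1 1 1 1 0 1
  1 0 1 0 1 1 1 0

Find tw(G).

3

A width-3 tree decomposition is:
Bags: B1 = {c, e, g, h}  B2 = {a, e, g, h}  B3 = {e, f, g, h}  B4 = {d, e, f, g}  B5 = {b, c, e, g}
Tree: B1–B2, B1–B3, B3–B4, B1–B5
The largest bag has 4 vertices, giving width 3; this decomposition certifies tw(G) ≤ 3. Conversely, {d, e, f, g} is a clique of size 4, and the vertices of any clique must share a bag in every tree decomposition; so some bag has ≥ 4 vertices and tw(G) ≥ 3. Combining the bounds, tw(G) = 3.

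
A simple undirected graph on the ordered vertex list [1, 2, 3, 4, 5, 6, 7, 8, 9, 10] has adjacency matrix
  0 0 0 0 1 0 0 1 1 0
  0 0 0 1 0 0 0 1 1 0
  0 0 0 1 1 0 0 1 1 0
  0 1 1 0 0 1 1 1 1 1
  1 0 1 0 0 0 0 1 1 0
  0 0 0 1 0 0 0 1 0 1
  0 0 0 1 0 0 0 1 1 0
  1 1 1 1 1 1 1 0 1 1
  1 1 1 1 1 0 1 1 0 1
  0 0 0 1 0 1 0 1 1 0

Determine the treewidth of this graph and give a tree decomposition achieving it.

The largest bag has 4 vertices, giving width 3; this decomposition certifies tw(G) ≤ 3. On the other hand G contains the 4-clique {1, 5, 8, 9}. A clique must lie in a single bag of any decomposition, so no decomposition can have width below 3. Combining the bounds, tw(G) = 3.

Treewidth 3.
One such decomposition:
Bags: B1 = {3, 4, 8, 9}  B2 = {4, 7, 8, 9}  B3 = {3, 5, 8, 9}  B4 = {4, 8, 9, 10}  B5 = {4, 6, 8, 10}  B6 = {1, 5, 8, 9}  B7 = {2, 4, 8, 9}
Tree: B1–B2, B1–B3, B2–B4, B4–B5, B3–B6, B1–B7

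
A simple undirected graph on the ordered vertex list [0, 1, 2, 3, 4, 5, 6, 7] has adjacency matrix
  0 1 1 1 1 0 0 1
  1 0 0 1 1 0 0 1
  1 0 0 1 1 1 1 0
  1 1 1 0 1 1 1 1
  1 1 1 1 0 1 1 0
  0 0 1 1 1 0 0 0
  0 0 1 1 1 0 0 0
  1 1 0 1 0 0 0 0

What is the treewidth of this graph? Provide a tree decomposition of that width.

Treewidth 3.
One optimal decomposition is:
Bags: B1 = {0, 2, 3, 4}  B2 = {0, 1, 3, 4}  B3 = {2, 3, 4, 6}  B4 = {0, 1, 3, 7}  B5 = {2, 3, 4, 5}
Tree: B1–B2, B1–B3, B2–B4, B1–B5

Each bag holds 4 vertices, so the decomposition has width 3, which upper-bounds the treewidth. On the other hand G contains the 4-clique {0, 1, 3, 4}. A clique must lie in a single bag of any decomposition, so no decomposition can have width below 3. Combining the bounds, tw(G) = 3.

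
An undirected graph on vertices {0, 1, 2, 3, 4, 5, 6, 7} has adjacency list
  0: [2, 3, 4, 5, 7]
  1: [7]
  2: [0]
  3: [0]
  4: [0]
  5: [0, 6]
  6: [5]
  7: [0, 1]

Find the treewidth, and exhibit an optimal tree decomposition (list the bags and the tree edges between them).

Every bag has size at most 2, so the width is 2 − 1 = 1 and tw(G) ≤ 1. Since G has at least one edge (e.g. 0–5), it is not an edgeless graph, so tw(G) ≥ 1. Combining the bounds, tw(G) = 1.

Treewidth 1.
Bags: B1 = {0, 5}  B2 = {0, 3}  B3 = {0, 7}  B4 = {1, 7}  B5 = {0, 4}  B6 = {0, 2}  B7 = {5, 6}
Tree: B1–B2, B1–B3, B3–B4, B1–B5, B1–B6, B1–B7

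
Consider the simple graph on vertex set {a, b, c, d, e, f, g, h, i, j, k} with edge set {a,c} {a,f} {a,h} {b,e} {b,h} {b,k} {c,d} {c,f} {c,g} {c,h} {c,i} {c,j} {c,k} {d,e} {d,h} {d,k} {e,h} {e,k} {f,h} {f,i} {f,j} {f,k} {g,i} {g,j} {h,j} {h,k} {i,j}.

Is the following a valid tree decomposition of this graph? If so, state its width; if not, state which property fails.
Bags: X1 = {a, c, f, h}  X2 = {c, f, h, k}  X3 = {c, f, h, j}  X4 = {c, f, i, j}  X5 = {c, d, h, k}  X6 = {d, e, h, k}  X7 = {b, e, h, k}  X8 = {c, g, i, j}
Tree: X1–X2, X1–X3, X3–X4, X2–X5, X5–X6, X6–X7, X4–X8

Yes; width 3.

Vertex coverage: the bags together contain {a, b, c, d, e, f, g, h, i, j, k}, the full vertex set. Edge coverage: each edge of G has both endpoints in at least one bag. Running intersection: for every vertex, the bags containing it form a connected subtree. All three properties hold, so this is a valid tree decomposition of width max|bag| − 1 = 3, and hence tw(G) ≤ 3.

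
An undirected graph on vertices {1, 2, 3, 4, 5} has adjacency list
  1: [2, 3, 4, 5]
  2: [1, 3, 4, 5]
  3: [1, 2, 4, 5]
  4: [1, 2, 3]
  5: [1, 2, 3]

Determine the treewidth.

A width-3 tree decomposition is:
Bags: B1 = {1, 2, 3, 4}  B2 = {1, 2, 3, 5}
Tree: B1–B2
Each bag holds 4 vertices, so the decomposition has width 3, which upper-bounds the treewidth. For the lower bound, the 4 vertices {1, 2, 3, 4} are pairwise adjacent, and any tree decomposition puts a clique entirely inside one bag — forcing width ≥ 3. Hence tw(G) = 3 exactly.

3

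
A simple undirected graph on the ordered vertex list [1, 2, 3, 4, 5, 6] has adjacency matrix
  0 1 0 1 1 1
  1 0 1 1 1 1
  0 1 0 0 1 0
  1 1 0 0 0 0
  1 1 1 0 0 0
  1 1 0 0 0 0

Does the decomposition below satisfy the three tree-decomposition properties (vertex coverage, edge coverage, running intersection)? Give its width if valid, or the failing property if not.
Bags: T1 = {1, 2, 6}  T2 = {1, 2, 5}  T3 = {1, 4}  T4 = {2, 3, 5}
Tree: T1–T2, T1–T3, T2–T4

No — edge (2,4) lies in no bag.

A tree decomposition must satisfy three properties: every vertex lies in some bag; for every edge, both endpoints lie together in some bag; and for every vertex, the bags containing it form a connected subtree. Here edge (2,4) lies in no bag, so the decomposition is invalid.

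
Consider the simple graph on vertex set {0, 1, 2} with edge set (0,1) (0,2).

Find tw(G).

1

A width-1 tree decomposition is:
Bags: B1 = {0, 2}  B2 = {0, 1}
Tree: B1–B2
The largest bag has 2 vertices, giving width 1; this decomposition certifies tw(G) ≤ 1. G has an edge, so its treewidth is at least 1. The upper and lower bounds meet at 1, so that is the treewidth.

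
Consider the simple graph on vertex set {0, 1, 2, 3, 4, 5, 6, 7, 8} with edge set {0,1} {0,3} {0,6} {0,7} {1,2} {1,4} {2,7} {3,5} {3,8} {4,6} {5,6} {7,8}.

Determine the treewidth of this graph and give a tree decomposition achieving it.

Every bag has size at most 4, so the width is 4 − 1 = 3 and tw(G) ≤ 3. For the lower bound: the 4 vertex sets {3,5,8}, {7}, {0}, {1,2,4,6} are disjoint, each induces a connected subgraph, and every pair is joined by at least one edge of G. Contracting each set to a single vertex therefore yields K_{4} as a minor, and since treewidth is minor-monotone, tw(G) ≥ tw(K_{4}) = 3. Therefore the treewidth is 3.

Treewidth 3.
Bags: B1 = {3, 5, 7, 8}  B2 = {0, 3, 5, 7}  B3 = {0, 5, 6, 7}  B4 = {0, 2, 6, 7}  B5 = {0, 1, 2, 6}  B6 = {1, 2, 4, 6}
Tree: B1–B2, B2–B3, B3–B4, B4–B5, B5–B6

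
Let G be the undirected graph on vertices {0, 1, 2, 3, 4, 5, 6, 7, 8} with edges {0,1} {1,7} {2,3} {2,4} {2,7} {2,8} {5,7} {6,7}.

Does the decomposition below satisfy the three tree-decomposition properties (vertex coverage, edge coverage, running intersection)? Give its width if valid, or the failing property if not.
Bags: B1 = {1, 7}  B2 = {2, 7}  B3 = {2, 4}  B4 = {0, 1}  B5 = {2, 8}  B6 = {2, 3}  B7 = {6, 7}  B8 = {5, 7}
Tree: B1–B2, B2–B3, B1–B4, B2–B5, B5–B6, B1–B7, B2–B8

Every vertex of G appears in some bag (union = {0, 1, 2, 3, 4, 5, 6, 7, 8}); every edge is covered by a bag; and for each vertex v the set of bags containing v is connected in the bag tree. The decomposition is therefore valid. The largest bag has 2 vertices, so the width is 1.

Yes; width 1.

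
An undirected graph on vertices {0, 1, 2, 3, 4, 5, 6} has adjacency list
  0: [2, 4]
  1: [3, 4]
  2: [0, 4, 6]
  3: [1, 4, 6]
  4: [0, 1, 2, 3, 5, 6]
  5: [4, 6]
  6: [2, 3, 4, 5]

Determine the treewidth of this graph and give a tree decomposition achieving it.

Treewidth 2.
One optimal decomposition is:
Bags: B1 = {3, 4, 6}  B2 = {1, 3, 4}  B3 = {2, 4, 6}  B4 = {0, 2, 4}  B5 = {4, 5, 6}
Tree: B1–B2, B1–B3, B3–B4, B3–B5

The largest bag has 3 vertices, giving width 2; this decomposition certifies tw(G) ≤ 2. For the lower bound, the 3 vertices {0, 2, 4} are pairwise adjacent, and any tree decomposition puts a clique entirely inside one bag — forcing width ≥ 2. Combining the bounds, tw(G) = 2.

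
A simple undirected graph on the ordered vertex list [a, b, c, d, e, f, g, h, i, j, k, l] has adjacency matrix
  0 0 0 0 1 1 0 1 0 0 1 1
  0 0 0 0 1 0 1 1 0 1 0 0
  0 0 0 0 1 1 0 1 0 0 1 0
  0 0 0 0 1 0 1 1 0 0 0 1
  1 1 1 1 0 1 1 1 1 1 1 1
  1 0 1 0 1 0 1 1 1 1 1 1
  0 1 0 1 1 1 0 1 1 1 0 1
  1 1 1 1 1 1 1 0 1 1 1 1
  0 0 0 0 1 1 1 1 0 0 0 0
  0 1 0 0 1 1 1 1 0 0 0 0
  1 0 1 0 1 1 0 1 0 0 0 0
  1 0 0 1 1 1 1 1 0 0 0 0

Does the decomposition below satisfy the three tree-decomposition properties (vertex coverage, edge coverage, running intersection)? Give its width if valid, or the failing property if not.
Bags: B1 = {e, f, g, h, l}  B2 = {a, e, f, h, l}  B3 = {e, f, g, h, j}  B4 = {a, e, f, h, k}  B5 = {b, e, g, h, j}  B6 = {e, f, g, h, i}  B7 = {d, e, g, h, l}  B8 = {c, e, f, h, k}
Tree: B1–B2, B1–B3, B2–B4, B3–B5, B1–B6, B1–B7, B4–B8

Every vertex of G appears in some bag (union = {a, b, c, d, e, f, g, h, i, j, k, l}); every edge is covered by a bag; and for each vertex v the set of bags containing v is connected in the bag tree. The decomposition is therefore valid. The largest bag has 5 vertices, so the width is 4.

Yes; width 4.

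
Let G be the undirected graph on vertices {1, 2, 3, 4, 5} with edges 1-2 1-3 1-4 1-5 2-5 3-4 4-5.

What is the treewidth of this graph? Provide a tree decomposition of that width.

Treewidth 2.
One optimal decomposition is:
Bags: B1 = {1, 4, 5}  B2 = {1, 2, 5}  B3 = {1, 3, 4}
Tree: B1–B2, B1–B3

Every bag has size at most 3, so the width is 3 − 1 = 2 and tw(G) ≤ 2. For the lower bound, the 3 vertices {1, 2, 5} are pairwise adjacent, and any tree decomposition puts a clique entirely inside one bag — forcing width ≥ 2. The upper and lower bounds meet at 2, so that is the treewidth.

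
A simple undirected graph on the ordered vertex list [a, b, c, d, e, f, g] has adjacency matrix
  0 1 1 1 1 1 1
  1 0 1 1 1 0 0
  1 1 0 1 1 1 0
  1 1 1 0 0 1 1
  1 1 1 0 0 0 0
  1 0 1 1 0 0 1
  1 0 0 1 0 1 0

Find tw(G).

A width-3 tree decomposition is:
Bags: B1 = {a, c, d, f}  B2 = {a, d, f, g}  B3 = {a, b, c, d}  B4 = {a, b, c, e}
Tree: B1–B2, B1–B3, B3–B4
Every bag has size at most 4, so the width is 4 − 1 = 3 and tw(G) ≤ 3. Conversely, {a, d, f, g} is a clique of size 4, and the vertices of any clique must share a bag in every tree decomposition; so some bag has ≥ 4 vertices and tw(G) ≥ 3. Combining the bounds, tw(G) = 3.

3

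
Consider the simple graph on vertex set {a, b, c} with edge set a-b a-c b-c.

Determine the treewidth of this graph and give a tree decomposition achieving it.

Treewidth 2.
One optimal decomposition is:
Bags: B1 = {a, b, c}
Tree: (single bag)

A single bag containing all 3 vertices is trivially a valid decomposition of width 2. Conversely, {a, b, c} is a clique of size 3, and the vertices of any clique must share a bag in every tree decomposition; so some bag has ≥ 3 vertices and tw(G) ≥ 2. Therefore the treewidth is 2.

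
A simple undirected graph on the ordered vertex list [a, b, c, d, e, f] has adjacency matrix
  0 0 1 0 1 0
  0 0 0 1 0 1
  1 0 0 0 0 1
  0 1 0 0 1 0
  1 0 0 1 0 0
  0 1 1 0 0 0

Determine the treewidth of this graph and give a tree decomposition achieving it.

Treewidth 2.
One such decomposition:
Bags: B1 = {b, d, f}  B2 = {c, d, f}  B3 = {a, c, d}  B4 = {a, d, e}
Tree: B1–B2, B2–B3, B3–B4

Every bag has size at most 3, so the width is 3 − 1 = 2 and tw(G) ≤ 2. The edges d–b–f–c–a–e–d form a cycle, so G is not a tree and its treewidth is at least 2. Combining the bounds, tw(G) = 2.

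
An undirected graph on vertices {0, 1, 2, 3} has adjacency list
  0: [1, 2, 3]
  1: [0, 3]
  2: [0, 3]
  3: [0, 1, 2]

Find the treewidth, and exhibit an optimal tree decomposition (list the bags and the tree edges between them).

Treewidth 2.
Bags: B1 = {0, 1, 3}  B2 = {0, 2, 3}
Tree: B1–B2

Each bag holds 3 vertices, so the decomposition has width 2, which upper-bounds the treewidth. On the other hand G contains the 3-clique {0, 1, 3}. A clique must lie in a single bag of any decomposition, so no decomposition can have width below 2. Therefore the treewidth is 2.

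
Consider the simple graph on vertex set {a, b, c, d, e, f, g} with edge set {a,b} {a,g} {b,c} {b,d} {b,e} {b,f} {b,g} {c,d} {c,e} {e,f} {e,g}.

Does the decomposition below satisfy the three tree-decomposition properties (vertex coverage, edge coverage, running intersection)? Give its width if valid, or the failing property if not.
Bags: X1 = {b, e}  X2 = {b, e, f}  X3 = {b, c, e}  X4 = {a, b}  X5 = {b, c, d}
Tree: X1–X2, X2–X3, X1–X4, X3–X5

No — vertex g appears in no bag.

A tree decomposition must satisfy three properties: every vertex lies in some bag; for every edge, both endpoints lie together in some bag; and for every vertex, the bags containing it form a connected subtree. Here vertex g appears in no bag, so the decomposition is invalid.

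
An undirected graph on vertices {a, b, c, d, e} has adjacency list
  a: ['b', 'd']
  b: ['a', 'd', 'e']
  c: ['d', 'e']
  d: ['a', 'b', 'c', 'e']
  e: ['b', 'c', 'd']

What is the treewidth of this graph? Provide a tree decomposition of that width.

Treewidth 2.
One optimal decomposition is:
Bags: B1 = {b, d, e}  B2 = {a, b, d}  B3 = {c, d, e}
Tree: B1–B2, B1–B3

Each bag holds 3 vertices, so the decomposition has width 2, which upper-bounds the treewidth. Conversely, {c, d, e} is a clique of size 3, and the vertices of any clique must share a bag in every tree decomposition; so some bag has ≥ 3 vertices and tw(G) ≥ 2. Hence tw(G) = 2 exactly.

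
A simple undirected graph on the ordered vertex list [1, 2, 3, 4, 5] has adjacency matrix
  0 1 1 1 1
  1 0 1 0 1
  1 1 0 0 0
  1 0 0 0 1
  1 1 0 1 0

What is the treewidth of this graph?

2

A width-2 tree decomposition is:
Bags: B1 = {1, 2, 5}  B2 = {1, 4, 5}  B3 = {1, 2, 3}
Tree: B1–B2, B1–B3
Every bag has size at most 3, so the width is 3 − 1 = 2 and tw(G) ≤ 2. For the lower bound, the 3 vertices {1, 2, 3} are pairwise adjacent, and any tree decomposition puts a clique entirely inside one bag — forcing width ≥ 2. Therefore the treewidth is 2.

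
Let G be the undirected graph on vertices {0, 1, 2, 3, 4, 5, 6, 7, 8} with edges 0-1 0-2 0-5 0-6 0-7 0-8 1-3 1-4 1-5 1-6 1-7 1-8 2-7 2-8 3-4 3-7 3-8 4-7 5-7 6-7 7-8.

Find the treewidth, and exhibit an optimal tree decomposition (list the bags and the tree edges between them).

Treewidth 3.
Bags: B1 = {1, 3, 7, 8}  B2 = {0, 1, 7, 8}  B3 = {0, 2, 7, 8}  B4 = {0, 1, 5, 7}  B5 = {0, 1, 6, 7}  B6 = {1, 3, 4, 7}
Tree: B1–B2, B2–B3, B2–B4, B4–B5, B1–B6

The largest bag has 4 vertices, giving width 3; this decomposition certifies tw(G) ≤ 3. For the lower bound, the 4 vertices {0, 1, 7, 8} are pairwise adjacent, and any tree decomposition puts a clique entirely inside one bag — forcing width ≥ 3. The upper and lower bounds meet at 3, so that is the treewidth.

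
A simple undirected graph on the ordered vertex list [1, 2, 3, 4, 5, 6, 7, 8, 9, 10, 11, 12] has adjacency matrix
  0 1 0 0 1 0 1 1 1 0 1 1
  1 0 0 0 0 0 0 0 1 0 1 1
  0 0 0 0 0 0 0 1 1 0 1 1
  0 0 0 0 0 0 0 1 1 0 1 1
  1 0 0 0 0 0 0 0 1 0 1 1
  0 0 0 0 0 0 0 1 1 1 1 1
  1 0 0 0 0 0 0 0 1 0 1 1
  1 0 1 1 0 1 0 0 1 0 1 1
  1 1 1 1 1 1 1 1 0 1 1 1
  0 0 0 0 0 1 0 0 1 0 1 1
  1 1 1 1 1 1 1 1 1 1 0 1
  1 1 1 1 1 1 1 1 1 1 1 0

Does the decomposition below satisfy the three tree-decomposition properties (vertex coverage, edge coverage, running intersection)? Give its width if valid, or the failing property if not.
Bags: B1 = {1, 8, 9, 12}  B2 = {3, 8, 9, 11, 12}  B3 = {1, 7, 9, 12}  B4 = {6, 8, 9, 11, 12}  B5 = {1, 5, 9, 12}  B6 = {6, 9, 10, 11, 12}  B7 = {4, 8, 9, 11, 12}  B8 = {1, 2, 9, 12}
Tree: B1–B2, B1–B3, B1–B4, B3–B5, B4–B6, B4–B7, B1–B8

No — edge (11,1) lies in no bag.

A tree decomposition must satisfy three properties: every vertex lies in some bag; for every edge, both endpoints lie together in some bag; and for every vertex, the bags containing it form a connected subtree. Here edge (11,1) lies in no bag, so the decomposition is invalid.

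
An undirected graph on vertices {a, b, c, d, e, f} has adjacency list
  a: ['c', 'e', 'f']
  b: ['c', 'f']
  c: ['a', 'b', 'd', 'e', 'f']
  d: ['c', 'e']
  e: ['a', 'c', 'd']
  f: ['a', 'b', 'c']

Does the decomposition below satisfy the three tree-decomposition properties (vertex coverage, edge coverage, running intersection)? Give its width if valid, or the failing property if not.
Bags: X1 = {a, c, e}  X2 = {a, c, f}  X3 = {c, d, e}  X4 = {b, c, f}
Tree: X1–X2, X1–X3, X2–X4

Yes; width 2.

Checking the three conditions: (i) the bags cover all of {a, b, c, d, e, f}; (ii) for each edge, some bag contains both endpoints; (iii) the bags containing any fixed vertex form a subtree. All hold, so the decomposition is valid with width 3 − 1 = 2.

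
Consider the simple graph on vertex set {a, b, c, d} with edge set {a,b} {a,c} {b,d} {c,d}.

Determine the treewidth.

2

A width-2 tree decomposition is:
Bags: B1 = {a, c, d}  B2 = {a, b, d}
Tree: B1–B2
Every bag has size at most 3, so the width is 3 − 1 = 2 and tw(G) ≤ 2. Since a–c–d–b–a is a cycle in G, G is not acyclic. Forests are exactly the graphs of treewidth ≤ 1, so tw(G) ≥ 2. Combining the bounds, tw(G) = 2.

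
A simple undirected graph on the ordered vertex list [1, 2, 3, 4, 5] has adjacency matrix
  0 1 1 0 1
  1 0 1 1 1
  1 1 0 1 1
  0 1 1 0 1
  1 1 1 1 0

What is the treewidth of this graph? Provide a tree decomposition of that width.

Treewidth 3.
One optimal decomposition is:
Bags: B1 = {2, 3, 4, 5}  B2 = {1, 2, 3, 5}
Tree: B1–B2

The largest bag has 4 vertices, giving width 3; this decomposition certifies tw(G) ≤ 3. Conversely, {1, 2, 3, 5} is a clique of size 4, and the vertices of any clique must share a bag in every tree decomposition; so some bag has ≥ 4 vertices and tw(G) ≥ 3. Combining the bounds, tw(G) = 3.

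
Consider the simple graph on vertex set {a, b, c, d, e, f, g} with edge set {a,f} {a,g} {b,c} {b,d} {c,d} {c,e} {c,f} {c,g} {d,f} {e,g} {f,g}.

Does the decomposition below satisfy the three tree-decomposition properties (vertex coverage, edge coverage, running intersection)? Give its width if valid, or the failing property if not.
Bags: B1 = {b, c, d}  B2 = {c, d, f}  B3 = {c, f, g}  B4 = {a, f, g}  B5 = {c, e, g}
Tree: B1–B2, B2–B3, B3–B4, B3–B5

Every vertex of G appears in some bag (union = {a, b, c, d, e, f, g}); every edge is covered by a bag; and for each vertex v the set of bags containing v is connected in the bag tree. The decomposition is therefore valid. The largest bag has 3 vertices, so the width is 2.

Yes; width 2.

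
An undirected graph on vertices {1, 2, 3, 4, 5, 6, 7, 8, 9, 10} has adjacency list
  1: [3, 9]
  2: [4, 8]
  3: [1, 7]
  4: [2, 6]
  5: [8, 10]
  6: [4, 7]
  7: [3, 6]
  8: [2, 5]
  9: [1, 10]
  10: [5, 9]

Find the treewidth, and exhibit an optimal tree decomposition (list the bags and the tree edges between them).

Treewidth 2.
One such decomposition:
Bags: B1 = {1, 3, 7}  B2 = {1, 6, 7}  B3 = {1, 4, 6}  B4 = {1, 2, 4}  B5 = {1, 2, 8}  B6 = {1, 5, 8}  B7 = {1, 5, 10}  B8 = {1, 9, 10}
Tree: B1–B2, B2–B3, B3–B4, B4–B5, B5–B6, B6–B7, B7–B8

Each bag holds 3 vertices, so the decomposition has width 2, which upper-bounds the treewidth. Since 1–3–7–6–4–2–8–5–10–9–1 is a cycle in G, G is not acyclic. Forests are exactly the graphs of treewidth ≤ 1, so tw(G) ≥ 2. Therefore the treewidth is 2.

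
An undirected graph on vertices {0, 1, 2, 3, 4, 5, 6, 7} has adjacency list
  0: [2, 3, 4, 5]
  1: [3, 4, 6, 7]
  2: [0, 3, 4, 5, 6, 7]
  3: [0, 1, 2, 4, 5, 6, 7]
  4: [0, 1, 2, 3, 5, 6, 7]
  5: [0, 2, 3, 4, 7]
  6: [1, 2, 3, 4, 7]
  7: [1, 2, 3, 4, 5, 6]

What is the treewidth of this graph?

A width-4 tree decomposition is:
Bags: B1 = {2, 3, 4, 5, 7}  B2 = {0, 2, 3, 4, 5}  B3 = {2, 3, 4, 6, 7}  B4 = {1, 3, 4, 6, 7}
Tree: B1–B2, B1–B3, B3–B4
Each bag holds 5 vertices, so the decomposition has width 4, which upper-bounds the treewidth. For the lower bound, the 5 vertices {1, 3, 4, 6, 7} are pairwise adjacent, and any tree decomposition puts a clique entirely inside one bag — forcing width ≥ 4. The upper and lower bounds meet at 4, so that is the treewidth.

4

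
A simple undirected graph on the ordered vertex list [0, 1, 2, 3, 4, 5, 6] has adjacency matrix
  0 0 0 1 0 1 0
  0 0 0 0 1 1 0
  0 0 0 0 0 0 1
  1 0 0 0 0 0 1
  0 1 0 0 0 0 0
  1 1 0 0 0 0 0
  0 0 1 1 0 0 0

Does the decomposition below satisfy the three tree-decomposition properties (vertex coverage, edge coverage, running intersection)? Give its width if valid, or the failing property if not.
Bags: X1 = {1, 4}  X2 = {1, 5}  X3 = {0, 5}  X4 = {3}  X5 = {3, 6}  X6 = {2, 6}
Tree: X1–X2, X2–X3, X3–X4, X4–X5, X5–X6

A tree decomposition must satisfy three properties: every vertex lies in some bag; for every edge, both endpoints lie together in some bag; and for every vertex, the bags containing it form a connected subtree. Here edge (0,3) lies in no bag, so the decomposition is invalid.

No — edge (0,3) lies in no bag.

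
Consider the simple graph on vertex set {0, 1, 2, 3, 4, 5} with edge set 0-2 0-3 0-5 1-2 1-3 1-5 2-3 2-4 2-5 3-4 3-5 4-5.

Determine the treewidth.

A width-3 tree decomposition is:
Bags: B1 = {0, 2, 3, 5}  B2 = {2, 3, 4, 5}  B3 = {1, 2, 3, 5}
Tree: B1–B2, B1–B3
Every bag has size at most 4, so the width is 4 − 1 = 3 and tw(G) ≤ 3. On the other hand G contains the 4-clique {0, 2, 3, 5}. A clique must lie in a single bag of any decomposition, so no decomposition can have width below 3. Hence tw(G) = 3 exactly.

3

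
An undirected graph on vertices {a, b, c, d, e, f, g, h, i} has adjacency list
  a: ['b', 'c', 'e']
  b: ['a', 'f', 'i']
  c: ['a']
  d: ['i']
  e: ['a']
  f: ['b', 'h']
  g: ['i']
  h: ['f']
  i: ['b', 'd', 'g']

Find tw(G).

A width-1 tree decomposition is:
Bags: B1 = {b, f}  B2 = {a, b}  B3 = {b, i}  B4 = {g, i}  B5 = {d, i}  B6 = {a, e}  B7 = {a, c}  B8 = {f, h}
Tree: B1–B2, B2–B3, B3–B4, B4–B5, B2–B6, B6–B7, B1–B8
Each bag holds 2 vertices, so the decomposition has width 1, which upper-bounds the treewidth. G has an edge, so its treewidth is at least 1. Therefore the treewidth is 1.

1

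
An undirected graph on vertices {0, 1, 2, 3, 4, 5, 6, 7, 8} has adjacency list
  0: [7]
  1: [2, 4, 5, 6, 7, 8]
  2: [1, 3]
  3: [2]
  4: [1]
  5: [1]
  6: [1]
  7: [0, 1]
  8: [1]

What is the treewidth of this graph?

A width-1 tree decomposition is:
Bags: B1 = {1, 4}  B2 = {1, 5}  B3 = {1, 7}  B4 = {1, 2}  B5 = {0, 7}  B6 = {2, 3}  B7 = {1, 8}  B8 = {1, 6}
Tree: B1–B2, B2–B3, B1–B4, B3–B5, B4–B6, B3–B7, B7–B8
Each bag holds 2 vertices, so the decomposition has width 1, which upper-bounds the treewidth. Since G has at least one edge (e.g. 4–1), it is not an edgeless graph, so tw(G) ≥ 1. Combining the bounds, tw(G) = 1.

1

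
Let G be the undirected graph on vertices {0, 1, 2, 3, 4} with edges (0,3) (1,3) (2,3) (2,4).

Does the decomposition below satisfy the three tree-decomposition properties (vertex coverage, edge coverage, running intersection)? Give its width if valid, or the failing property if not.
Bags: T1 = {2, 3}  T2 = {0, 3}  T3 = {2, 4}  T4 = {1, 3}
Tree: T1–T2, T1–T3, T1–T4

Checking the three conditions: (i) the bags cover all of {0, 1, 2, 3, 4}; (ii) for each edge, some bag contains both endpoints; (iii) the bags containing any fixed vertex form a subtree. All hold, so the decomposition is valid with width 2 − 1 = 1.

Yes; width 1.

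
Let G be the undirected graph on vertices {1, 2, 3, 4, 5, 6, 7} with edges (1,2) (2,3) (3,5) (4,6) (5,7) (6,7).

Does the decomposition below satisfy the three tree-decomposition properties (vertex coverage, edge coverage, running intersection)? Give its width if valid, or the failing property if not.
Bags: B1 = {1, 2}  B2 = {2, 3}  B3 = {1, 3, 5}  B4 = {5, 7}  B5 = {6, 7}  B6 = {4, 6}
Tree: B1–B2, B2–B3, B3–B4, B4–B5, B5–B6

No — bags containing vertex 1 are not connected in the tree.

A tree decomposition must satisfy three properties: every vertex lies in some bag; for every edge, both endpoints lie together in some bag; and for every vertex, the bags containing it form a connected subtree. Here bags containing vertex 1 are not connected in the tree, so the decomposition is invalid.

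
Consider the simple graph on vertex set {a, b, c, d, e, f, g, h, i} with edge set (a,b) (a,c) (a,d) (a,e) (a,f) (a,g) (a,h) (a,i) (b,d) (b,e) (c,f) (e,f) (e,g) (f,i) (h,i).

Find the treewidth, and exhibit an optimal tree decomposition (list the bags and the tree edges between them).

Treewidth 2.
One optimal decomposition is:
Bags: B1 = {a, e, f}  B2 = {a, c, f}  B3 = {a, e, g}  B4 = {a, f, i}  B5 = {a, h, i}  B6 = {a, b, e}  B7 = {a, b, d}
Tree: B1–B2, B1–B3, B2–B4, B4–B5, B1–B6, B6–B7

Every bag has size at most 3, so the width is 3 − 1 = 2 and tw(G) ≤ 2. Conversely, {a, b, d} is a clique of size 3, and the vertices of any clique must share a bag in every tree decomposition; so some bag has ≥ 3 vertices and tw(G) ≥ 2. Combining the bounds, tw(G) = 2.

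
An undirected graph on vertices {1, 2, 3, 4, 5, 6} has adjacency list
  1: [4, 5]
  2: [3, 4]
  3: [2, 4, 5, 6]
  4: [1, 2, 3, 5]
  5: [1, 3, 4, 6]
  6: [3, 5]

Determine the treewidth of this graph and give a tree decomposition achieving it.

The largest bag has 3 vertices, giving width 2; this decomposition certifies tw(G) ≤ 2. For the lower bound, the 3 vertices {1, 4, 5} are pairwise adjacent, and any tree decomposition puts a clique entirely inside one bag — forcing width ≥ 2. Combining the bounds, tw(G) = 2.

Treewidth 2.
Bags: B1 = {1, 4, 5}  B2 = {3, 4, 5}  B3 = {2, 3, 4}  B4 = {3, 5, 6}
Tree: B1–B2, B2–B3, B2–B4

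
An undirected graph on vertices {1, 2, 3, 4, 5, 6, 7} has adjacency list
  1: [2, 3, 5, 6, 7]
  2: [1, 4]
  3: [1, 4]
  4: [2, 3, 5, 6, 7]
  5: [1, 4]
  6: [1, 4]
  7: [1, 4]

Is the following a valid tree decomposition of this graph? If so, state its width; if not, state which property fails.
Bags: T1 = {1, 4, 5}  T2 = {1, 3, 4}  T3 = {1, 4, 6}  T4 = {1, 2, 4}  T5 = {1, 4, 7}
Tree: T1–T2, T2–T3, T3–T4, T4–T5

Every vertex of G appears in some bag (union = {1, 2, 3, 4, 5, 6, 7}); every edge is covered by a bag; and for each vertex v the set of bags containing v is connected in the bag tree. The decomposition is therefore valid. The largest bag has 3 vertices, so the width is 2.

Yes; width 2.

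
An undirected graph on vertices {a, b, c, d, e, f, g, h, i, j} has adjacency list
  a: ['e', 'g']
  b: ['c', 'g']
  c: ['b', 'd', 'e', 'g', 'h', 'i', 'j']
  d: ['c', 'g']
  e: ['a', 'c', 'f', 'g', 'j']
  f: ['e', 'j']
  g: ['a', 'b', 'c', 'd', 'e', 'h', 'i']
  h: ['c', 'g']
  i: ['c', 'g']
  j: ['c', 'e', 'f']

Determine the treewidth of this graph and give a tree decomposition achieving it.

Treewidth 2.
Bags: B1 = {c, g, i}  B2 = {c, e, g}  B3 = {c, d, g}  B4 = {b, c, g}  B5 = {c, g, h}  B6 = {a, e, g}  B7 = {c, e, j}  B8 = {e, f, j}
Tree: B1–B2, B2–B3, B1–B4, B1–B5, B2–B6, B2–B7, B7–B8

Every bag has size at most 3, so the width is 3 − 1 = 2 and tw(G) ≤ 2. Conversely, {c, d, g} is a clique of size 3, and the vertices of any clique must share a bag in every tree decomposition; so some bag has ≥ 3 vertices and tw(G) ≥ 2. Hence tw(G) = 2 exactly.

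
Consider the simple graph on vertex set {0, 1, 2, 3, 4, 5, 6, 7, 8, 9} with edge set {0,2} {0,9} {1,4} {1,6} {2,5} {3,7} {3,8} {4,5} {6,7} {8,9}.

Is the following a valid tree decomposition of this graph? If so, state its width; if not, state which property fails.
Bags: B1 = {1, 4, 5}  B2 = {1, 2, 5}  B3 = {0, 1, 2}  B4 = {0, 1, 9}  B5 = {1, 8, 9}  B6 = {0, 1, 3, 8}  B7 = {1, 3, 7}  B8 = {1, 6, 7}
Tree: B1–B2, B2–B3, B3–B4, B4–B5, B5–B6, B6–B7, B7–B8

A tree decomposition must satisfy three properties: every vertex lies in some bag; for every edge, both endpoints lie together in some bag; and for every vertex, the bags containing it form a connected subtree. Here bags containing vertex 0 are not connected in the tree, so the decomposition is invalid.

No — bags containing vertex 0 are not connected in the tree.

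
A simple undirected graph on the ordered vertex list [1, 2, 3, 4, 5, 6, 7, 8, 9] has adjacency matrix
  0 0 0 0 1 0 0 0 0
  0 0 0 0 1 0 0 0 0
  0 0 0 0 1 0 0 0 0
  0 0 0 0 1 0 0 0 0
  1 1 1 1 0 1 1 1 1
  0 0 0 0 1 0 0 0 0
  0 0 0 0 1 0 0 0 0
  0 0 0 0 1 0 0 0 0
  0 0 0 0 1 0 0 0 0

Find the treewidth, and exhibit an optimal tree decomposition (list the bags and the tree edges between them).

Treewidth 1.
One optimal decomposition is:
Bags: B1 = {2, 5}  B2 = {3, 5}  B3 = {1, 5}  B4 = {5, 6}  B5 = {5, 7}  B6 = {5, 9}  B7 = {5, 8}  B8 = {4, 5}
Tree: B1–B2, B1–B3, B1–B4, B3–B5, B5–B6, B3–B7, B7–B8

The largest bag has 2 vertices, giving width 1; this decomposition certifies tw(G) ≤ 1. Any graph with an edge has treewidth ≥ 1, and G has the edge 2–5. Therefore the treewidth is 1.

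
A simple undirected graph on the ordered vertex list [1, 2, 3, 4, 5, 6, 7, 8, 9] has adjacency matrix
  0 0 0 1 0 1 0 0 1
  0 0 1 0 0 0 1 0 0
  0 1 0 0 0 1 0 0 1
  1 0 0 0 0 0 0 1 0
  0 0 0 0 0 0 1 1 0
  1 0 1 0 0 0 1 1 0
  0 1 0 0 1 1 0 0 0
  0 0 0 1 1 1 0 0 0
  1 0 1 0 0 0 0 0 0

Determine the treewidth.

3

A width-3 tree decomposition is:
Bags: B1 = {4, 5, 7, 8}  B2 = {4, 6, 7, 8}  B3 = {1, 4, 6, 7}  B4 = {1, 2, 6, 7}  B5 = {1, 2, 3, 6}  B6 = {1, 2, 3, 9}
Tree: B1–B2, B2–B3, B3–B4, B4–B5, B5–B6
Every bag has size at most 4, so the width is 4 − 1 = 3 and tw(G) ≤ 3. For the lower bound: the 4 vertex sets {4,5,8}, {7}, {6}, {1,2,3,9} are disjoint, each induces a connected subgraph, and every pair is joined by at least one edge of G. Contracting each set to a single vertex therefore yields K_{4} as a minor, and since treewidth is minor-monotone, tw(G) ≥ tw(K_{4}) = 3. Therefore the treewidth is 3.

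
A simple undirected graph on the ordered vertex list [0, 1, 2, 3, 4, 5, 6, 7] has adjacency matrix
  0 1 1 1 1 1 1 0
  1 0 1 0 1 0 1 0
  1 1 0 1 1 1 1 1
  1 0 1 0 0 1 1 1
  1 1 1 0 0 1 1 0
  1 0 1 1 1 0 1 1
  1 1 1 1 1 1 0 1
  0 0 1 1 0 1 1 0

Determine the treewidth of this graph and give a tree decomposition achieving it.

Treewidth 4.
One such decomposition:
Bags: B1 = {0, 2, 3, 5, 6}  B2 = {2, 3, 5, 6, 7}  B3 = {0, 2, 4, 5, 6}  B4 = {0, 1, 2, 4, 6}
Tree: B1–B2, B1–B3, B3–B4

Each bag holds 5 vertices, so the decomposition has width 4, which upper-bounds the treewidth. Conversely, {0, 2, 3, 5, 6} is a clique of size 5, and the vertices of any clique must share a bag in every tree decomposition; so some bag has ≥ 5 vertices and tw(G) ≥ 4. Combining the bounds, tw(G) = 4.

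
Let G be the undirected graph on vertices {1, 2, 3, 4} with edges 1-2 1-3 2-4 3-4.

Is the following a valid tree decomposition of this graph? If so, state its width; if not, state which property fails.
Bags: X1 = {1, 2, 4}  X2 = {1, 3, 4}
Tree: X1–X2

Yes; width 2.

Vertex coverage: the bags together contain {1, 2, 3, 4}, the full vertex set. Edge coverage: each edge of G has both endpoints in at least one bag. Running intersection: for every vertex, the bags containing it form a connected subtree. All three properties hold, so this is a valid tree decomposition of width max|bag| − 1 = 2, and hence tw(G) ≤ 2.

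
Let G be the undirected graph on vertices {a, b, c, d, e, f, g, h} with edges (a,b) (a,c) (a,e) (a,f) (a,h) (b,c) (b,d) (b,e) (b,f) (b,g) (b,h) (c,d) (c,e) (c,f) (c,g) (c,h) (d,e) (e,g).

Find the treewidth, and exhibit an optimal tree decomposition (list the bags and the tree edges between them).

The largest bag has 4 vertices, giving width 3; this decomposition certifies tw(G) ≤ 3. For the lower bound, the 4 vertices {b, c, d, e} are pairwise adjacent, and any tree decomposition puts a clique entirely inside one bag — forcing width ≥ 3. Therefore the treewidth is 3.

Treewidth 3.
Bags: B1 = {b, c, e, g}  B2 = {a, b, c, e}  B3 = {b, c, d, e}  B4 = {a, b, c, f}  B5 = {a, b, c, h}
Tree: B1–B2, B2–B3, B2–B4, B2–B5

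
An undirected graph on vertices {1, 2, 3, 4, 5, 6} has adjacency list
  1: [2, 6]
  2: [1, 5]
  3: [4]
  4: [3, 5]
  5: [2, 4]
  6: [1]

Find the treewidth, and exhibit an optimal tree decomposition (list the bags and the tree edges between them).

Each bag holds 2 vertices, so the decomposition has width 1, which upper-bounds the treewidth. Any graph with an edge has treewidth ≥ 1, and G has the edge 3–4. Hence tw(G) = 1 exactly.

Treewidth 1.
One such decomposition:
Bags: B1 = {3, 4}  B2 = {4, 5}  B3 = {2, 5}  B4 = {1, 2}  B5 = {1, 6}
Tree: B1–B2, B2–B3, B3–B4, B4–B5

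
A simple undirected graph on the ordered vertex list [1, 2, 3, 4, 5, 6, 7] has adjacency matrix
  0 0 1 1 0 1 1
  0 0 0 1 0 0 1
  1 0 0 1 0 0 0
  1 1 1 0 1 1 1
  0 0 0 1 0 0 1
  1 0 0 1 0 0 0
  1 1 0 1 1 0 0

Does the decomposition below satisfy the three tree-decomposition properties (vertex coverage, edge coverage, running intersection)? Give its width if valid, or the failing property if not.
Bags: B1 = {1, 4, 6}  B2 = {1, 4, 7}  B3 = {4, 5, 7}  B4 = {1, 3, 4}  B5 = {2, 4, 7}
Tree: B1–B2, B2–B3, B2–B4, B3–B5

Vertex coverage: the bags together contain {1, 2, 3, 4, 5, 6, 7}, the full vertex set. Edge coverage: each edge of G has both endpoints in at least one bag. Running intersection: for every vertex, the bags containing it form a connected subtree. All three properties hold, so this is a valid tree decomposition of width max|bag| − 1 = 2, and hence tw(G) ≤ 2.

Yes; width 2.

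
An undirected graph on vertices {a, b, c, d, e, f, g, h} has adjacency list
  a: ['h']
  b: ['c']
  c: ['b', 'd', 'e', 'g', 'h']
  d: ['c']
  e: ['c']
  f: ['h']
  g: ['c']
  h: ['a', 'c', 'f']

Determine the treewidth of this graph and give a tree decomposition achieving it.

Treewidth 1.
Bags: B1 = {b, c}  B2 = {c, g}  B3 = {c, e}  B4 = {c, d}  B5 = {c, h}  B6 = {a, h}  B7 = {f, h}
Tree: B1–B2, B2–B3, B1–B4, B2–B5, B5–B6, B5–B7

Each bag holds 2 vertices, so the decomposition has width 1, which upper-bounds the treewidth. Since G has at least one edge (e.g. c–b), it is not an edgeless graph, so tw(G) ≥ 1. Combining the bounds, tw(G) = 1.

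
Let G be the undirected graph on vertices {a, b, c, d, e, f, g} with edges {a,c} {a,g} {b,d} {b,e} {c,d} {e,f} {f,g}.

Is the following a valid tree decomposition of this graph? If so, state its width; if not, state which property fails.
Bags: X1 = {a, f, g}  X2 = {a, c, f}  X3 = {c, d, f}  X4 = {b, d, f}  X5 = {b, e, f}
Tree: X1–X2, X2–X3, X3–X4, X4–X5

Yes; width 2.

Every vertex of G appears in some bag (union = {a, b, c, d, e, f, g}); every edge is covered by a bag; and for each vertex v the set of bags containing v is connected in the bag tree. The decomposition is therefore valid. The largest bag has 3 vertices, so the width is 2.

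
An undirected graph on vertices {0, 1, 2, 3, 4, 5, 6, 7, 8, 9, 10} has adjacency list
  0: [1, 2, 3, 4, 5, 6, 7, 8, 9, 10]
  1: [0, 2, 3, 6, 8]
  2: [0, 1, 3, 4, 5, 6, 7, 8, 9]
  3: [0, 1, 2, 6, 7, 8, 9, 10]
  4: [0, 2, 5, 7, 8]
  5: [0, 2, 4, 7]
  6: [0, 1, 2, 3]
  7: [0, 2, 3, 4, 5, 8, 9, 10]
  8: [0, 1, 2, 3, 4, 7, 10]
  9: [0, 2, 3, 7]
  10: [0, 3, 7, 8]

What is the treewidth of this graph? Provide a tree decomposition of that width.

Treewidth 4.
Bags: B1 = {0, 2, 3, 7, 8}  B2 = {0, 1, 2, 3, 8}  B3 = {0, 3, 7, 8, 10}  B4 = {0, 2, 3, 7, 9}  B5 = {0, 2, 4, 7, 8}  B6 = {0, 2, 4, 5, 7}  B7 = {0, 1, 2, 3, 6}
Tree: B1–B2, B1–B3, B1–B4, B1–B5, B5–B6, B2–B7

Every bag has size at most 5, so the width is 5 − 1 = 4 and tw(G) ≤ 4. On the other hand G contains the 5-clique {0, 1, 2, 3, 8}. A clique must lie in a single bag of any decomposition, so no decomposition can have width below 4. The upper and lower bounds meet at 4, so that is the treewidth.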